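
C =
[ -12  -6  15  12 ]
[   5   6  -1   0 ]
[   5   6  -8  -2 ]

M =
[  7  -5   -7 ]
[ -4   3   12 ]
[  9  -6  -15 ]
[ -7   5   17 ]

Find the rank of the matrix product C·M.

3

First compute CM:
[[ -9,  12,  -9],
 [  2,  -1,  52],
 [-47,  31, 123]]
Now row reduce the product.
R2 ← R2 + (2/9)·R1: [0, 5/3, 50]
R3 ← R3 − (47/9)·R1: [0, -95/3, 170]
R3 ← R3 + (19)·R2: [0, 0, 1120]
3 nonzero rows, so rank(CM) = 3.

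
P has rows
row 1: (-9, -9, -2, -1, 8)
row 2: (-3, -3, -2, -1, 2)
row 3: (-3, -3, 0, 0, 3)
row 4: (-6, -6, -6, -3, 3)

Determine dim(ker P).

3

Row reduce to echelon form.
R2 ← R2 − (1/3)·R1: [0, 0, -4/3, -2/3, -2/3]
R3 ← R3 − (1/3)·R1: [0, 0, 2/3, 1/3, 1/3]
R4 ← R4 − (2/3)·R1: [0, 0, -14/3, -7/3, -7/3]
R3 ← R3 + (1/2)·R2: [0, 0, 0, 0, 0]
R4 ← R4 − (7/2)·R2: [0, 0, 0, 0, 0]
2 nonzero rows, so rank(P) = 2.
P has 5 columns; by rank–nullity, nullity = 5 − 2 = 3.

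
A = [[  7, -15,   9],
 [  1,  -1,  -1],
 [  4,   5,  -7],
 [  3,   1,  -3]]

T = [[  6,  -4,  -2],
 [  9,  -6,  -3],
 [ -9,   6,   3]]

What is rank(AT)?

1

First compute AT:
[[-174, 116,  58],
 [  6,  -4,  -2],
 [132, -88, -44],
 [ 54, -36, -18]]
Now row reduce the product.
R2 ← R2 + (1/29)·R1: [0, 0, 0]
R3 ← R3 + (22/29)·R1: [0, 0, 0]
R4 ← R4 + (9/29)·R1: [0, 0, 0]
1 nonzero row, so rank(AT) = 1.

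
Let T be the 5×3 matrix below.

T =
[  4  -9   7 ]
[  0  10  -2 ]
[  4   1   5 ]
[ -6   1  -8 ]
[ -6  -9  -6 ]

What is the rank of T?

Row reduce to echelon form.
R3 ← R3 − R1: [0, 10, -2]
R4 ← R4 + (3/2)·R1: [0, -25/2, 5/2]
R5 ← R5 + (3/2)·R1: [0, -45/2, 9/2]
R3 ← R3 − R2: [0, 0, 0]
R4 ← R4 + (5/4)·R2: [0, 0, 0]
R5 ← R5 + (9/4)·R2: [0, 0, 0]
Echelon form has 2 nonzero rows, so rank(T) = 2.

2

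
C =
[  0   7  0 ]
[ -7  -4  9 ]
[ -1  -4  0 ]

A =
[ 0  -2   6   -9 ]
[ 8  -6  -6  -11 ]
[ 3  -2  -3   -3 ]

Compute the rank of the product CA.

2

First compute CA:
[[ 56, -42, -42, -77],
 [ -5,  20, -45,  80],
 [-32,  26,  18,  53]]
Now row reduce the product.
R2 ← R2 + (5/56)·R1: [0, 65/4, -195/4, 585/8]
R3 ← R3 + (4/7)·R1: [0, 2, -6, 9]
R3 ← R3 − (8/65)·R2: [0, 0, 0, 0]
2 nonzero rows, so rank(CA) = 2.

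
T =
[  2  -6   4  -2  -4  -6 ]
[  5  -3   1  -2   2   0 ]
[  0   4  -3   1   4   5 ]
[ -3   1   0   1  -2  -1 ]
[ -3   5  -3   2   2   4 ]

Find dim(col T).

Row reduce to echelon form.
R2 ← R2 − (5/2)·R1: [0, 12, -9, 3, 12, 15]
R4 ← R4 + (3/2)·R1: [0, -8, 6, -2, -8, -10]
R5 ← R5 + (3/2)·R1: [0, -4, 3, -1, -4, -5]
R3 ← R3 − (1/3)·R2: [0, 0, 0, 0, 0, 0]
R4 ← R4 + (2/3)·R2: [0, 0, 0, 0, 0, 0]
R5 ← R5 + (1/3)·R2: [0, 0, 0, 0, 0, 0]
Echelon form has 2 nonzero rows, so rank(T) = 2.
The column space has dimension equal to the rank: 2.

2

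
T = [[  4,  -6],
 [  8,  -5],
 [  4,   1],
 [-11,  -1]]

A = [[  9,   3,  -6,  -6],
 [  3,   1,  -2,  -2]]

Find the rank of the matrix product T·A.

First compute TA:
[[ 18,   6, -12, -12],
 [ 57,  19, -38, -38],
 [ 39,  13, -26, -26],
 [-102, -34,  68,  68]]
Now row reduce the product.
R2 ← R2 − (19/6)·R1: [0, 0, 0, 0]
R3 ← R3 − (13/6)·R1: [0, 0, 0, 0]
R4 ← R4 + (17/3)·R1: [0, 0, 0, 0]
1 nonzero row, so rank(TA) = 1.

1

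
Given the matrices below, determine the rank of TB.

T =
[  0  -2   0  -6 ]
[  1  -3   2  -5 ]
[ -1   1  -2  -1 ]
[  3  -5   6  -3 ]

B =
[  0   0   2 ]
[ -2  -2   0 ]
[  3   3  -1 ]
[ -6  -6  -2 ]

First compute TB:
[[ 40,  40,  12],
 [ 42,  42,  10],
 [ -2,  -2,   2],
 [ 46,  46,   6]]
Now row reduce the product.
R2 ← R2 − (21/20)·R1: [0, 0, -13/5]
R3 ← R3 + (1/20)·R1: [0, 0, 13/5]
R4 ← R4 − (23/20)·R1: [0, 0, -39/5]
R3 ← R3 + R2: [0, 0, 0]
R4 ← R4 − (3)·R2: [0, 0, 0]
2 nonzero rows, so rank(TB) = 2.

2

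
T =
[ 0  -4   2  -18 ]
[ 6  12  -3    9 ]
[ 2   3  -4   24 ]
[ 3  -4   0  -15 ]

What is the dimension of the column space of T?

Row reduce to echelon form.
Swap R1 ↔ R2
R3 ← R3 − (1/3)·R1: [0, -1, -3, 21]
R4 ← R4 − (1/2)·R1: [0, -10, 3/2, -39/2]
R3 ← R3 − (1/4)·R2: [0, 0, -7/2, 51/2]
R4 ← R4 − (5/2)·R2: [0, 0, -7/2, 51/2]
R4 ← R4 − R3: [0, 0, 0, 0]
Echelon form has 3 nonzero rows, so rank(T) = 3.
The column space has dimension equal to the rank: 3.

3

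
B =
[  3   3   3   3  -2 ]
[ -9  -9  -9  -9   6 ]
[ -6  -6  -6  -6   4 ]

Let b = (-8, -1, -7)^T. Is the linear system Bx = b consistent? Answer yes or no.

no

Row reduce the augmented matrix [B | b].
R2 ← R2 + (3)·R1: [0, 0, 0, 0, 0, -25]
R3 ← R3 + (2)·R1: [0, 0, 0, 0, 0, -23]
R3 ← R3 − (23/25)·R2: [0, 0, 0, 0, 0, 0]
The echelon form has 2 nonzero rows; the last pivot sits in the augmented column, so rank(B) = 1 but rank([B|b]) = 2.
Since the ranks differ, the system is inconsistent.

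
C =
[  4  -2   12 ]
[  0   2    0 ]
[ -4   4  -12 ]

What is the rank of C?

2

Row reduce to echelon form.
R3 ← R3 + R1: [0, 2, 0]
R3 ← R3 − R2: [0, 0, 0]
Echelon form has 2 nonzero rows, so rank(C) = 2.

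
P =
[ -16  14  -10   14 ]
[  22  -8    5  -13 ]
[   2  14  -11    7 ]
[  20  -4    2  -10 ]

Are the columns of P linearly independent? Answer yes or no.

no

Row reduce P to echelon form.
R2 ← R2 + (11/8)·R1: [0, 45/4, -35/4, 25/4]
R3 ← R3 + (1/8)·R1: [0, 63/4, -49/4, 35/4]
R4 ← R4 + (5/4)·R1: [0, 27/2, -21/2, 15/2]
R3 ← R3 − (7/5)·R2: [0, 0, 0, 0]
R4 ← R4 − (6/5)·R2: [0, 0, 0, 0]
2 pivots among 4 columns.
Only 2 < 4 pivot columns, so the columns are linearly dependent.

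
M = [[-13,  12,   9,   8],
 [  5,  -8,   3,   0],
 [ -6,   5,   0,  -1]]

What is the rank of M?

3

Row reduce to echelon form.
R2 ← R2 + (5/13)·R1: [0, -44/13, 84/13, 40/13]
R3 ← R3 − (6/13)·R1: [0, -7/13, -54/13, -61/13]
R3 ← R3 − (7/44)·R2: [0, 0, -57/11, -57/11]
Echelon form has 3 nonzero rows, so rank(M) = 3.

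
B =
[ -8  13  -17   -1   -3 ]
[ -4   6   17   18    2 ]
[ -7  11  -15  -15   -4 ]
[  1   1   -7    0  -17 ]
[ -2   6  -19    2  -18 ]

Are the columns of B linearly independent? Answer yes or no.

yes

Row reduce B to echelon form.
R2 ← R2 − (1/2)·R1: [0, -1/2, 51/2, 37/2, 7/2]
R3 ← R3 − (7/8)·R1: [0, -3/8, -1/8, -113/8, -11/8]
R4 ← R4 + (1/8)·R1: [0, 21/8, -73/8, -1/8, -139/8]
R5 ← R5 − (1/4)·R1: [0, 11/4, -59/4, 9/4, -69/4]
R3 ← R3 − (3/4)·R2: [0, 0, -77/4, -28, -4]
R4 ← R4 + (21/4)·R2: [0, 0, 499/4, 97, 1]
R5 ← R5 + (11/2)·R2: [0, 0, 251/2, 104, 2]
R4 ← R4 + (499/77)·R3: [0, 0, 0, -929/11, -1919/77]
R5 ← R5 + (502/77)·R3: [0, 0, 0, -864/11, -1854/77]
R5 ← R5 − (864/929)·R4: [0, 0, 0, 0, -5850/6503]
5 pivots among 5 columns.
Every column is a pivot column, so the columns are linearly independent.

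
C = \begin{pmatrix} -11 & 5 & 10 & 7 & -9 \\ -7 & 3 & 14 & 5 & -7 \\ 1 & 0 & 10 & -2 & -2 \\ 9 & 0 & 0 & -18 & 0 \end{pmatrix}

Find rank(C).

Row reduce to echelon form.
R2 ← R2 − (7/11)·R1: [0, -2/11, 84/11, 6/11, -14/11]
R3 ← R3 + (1/11)·R1: [0, 5/11, 120/11, -15/11, -31/11]
R4 ← R4 + (9/11)·R1: [0, 45/11, 90/11, -135/11, -81/11]
R3 ← R3 + (5/2)·R2: [0, 0, 30, 0, -6]
R4 ← R4 + (45/2)·R2: [0, 0, 180, 0, -36]
R4 ← R4 − (6)·R3: [0, 0, 0, 0, 0]
Echelon form has 3 nonzero rows, so rank(C) = 3.

3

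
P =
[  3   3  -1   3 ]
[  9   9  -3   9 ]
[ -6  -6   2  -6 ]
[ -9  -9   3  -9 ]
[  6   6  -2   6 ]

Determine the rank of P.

Row reduce to echelon form.
R2 ← R2 − (3)·R1: [0, 0, 0, 0]
R3 ← R3 + (2)·R1: [0, 0, 0, 0]
R4 ← R4 + (3)·R1: [0, 0, 0, 0]
R5 ← R5 − (2)·R1: [0, 0, 0, 0]
Echelon form has 1 nonzero row, so rank(P) = 1.

1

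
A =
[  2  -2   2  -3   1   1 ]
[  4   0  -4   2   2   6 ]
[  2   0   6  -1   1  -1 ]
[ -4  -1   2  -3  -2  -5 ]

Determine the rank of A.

3

Row reduce to echelon form.
R2 ← R2 − (2)·R1: [0, 4, -8, 8, 0, 4]
R3 ← R3 − R1: [0, 2, 4, 2, 0, -2]
R4 ← R4 + (2)·R1: [0, -5, 6, -9, 0, -3]
R3 ← R3 − (1/2)·R2: [0, 0, 8, -2, 0, -4]
R4 ← R4 + (5/4)·R2: [0, 0, -4, 1, 0, 2]
R4 ← R4 + (1/2)·R3: [0, 0, 0, 0, 0, 0]
Echelon form has 3 nonzero rows, so rank(A) = 3.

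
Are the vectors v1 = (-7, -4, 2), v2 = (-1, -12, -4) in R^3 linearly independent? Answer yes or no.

Form the matrix with these vectors as rows and row reduce.
R2 ← R2 − (1/7)·R1: [0, -80/7, -30/7]
2 nonzero rows, so the 2 vectors span a space of dimension 2.
Since 2 = 2, the vectors are linearly independent.

yes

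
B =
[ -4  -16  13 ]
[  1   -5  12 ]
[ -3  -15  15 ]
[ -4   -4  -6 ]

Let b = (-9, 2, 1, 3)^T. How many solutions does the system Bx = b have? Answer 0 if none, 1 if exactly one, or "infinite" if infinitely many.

Row reduce the augmented matrix [B | b].
R2 ← R2 + (1/4)·R1: [0, -9, 61/4, -1/4]
R3 ← R3 − (3/4)·R1: [0, -3, 21/4, 31/4]
R4 ← R4 − R1: [0, 12, -19, 12]
R3 ← R3 − (1/3)·R2: [0, 0, 1/6, 47/6]
R4 ← R4 + (4/3)·R2: [0, 0, 4/3, 35/3]
R4 ← R4 − (8)·R3: [0, 0, 0, -51]
The echelon form has 4 nonzero rows; the last pivot sits in the augmented column, so rank(B) = 3 but rank([B|b]) = 4.
Since the ranks differ, the system is inconsistent.
It has no solutions.

0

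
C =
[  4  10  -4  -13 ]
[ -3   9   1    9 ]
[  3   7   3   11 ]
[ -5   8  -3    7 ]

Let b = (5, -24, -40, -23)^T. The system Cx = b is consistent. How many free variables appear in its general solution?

Row reduce the augmented matrix [C | b].
R2 ← R2 + (3/4)·R1: [0, 33/2, -2, -3/4, -81/4]
R3 ← R3 − (3/4)·R1: [0, -1/2, 6, 83/4, -175/4]
R4 ← R4 + (5/4)·R1: [0, 41/2, -8, -37/4, -67/4]
R3 ← R3 + (1/33)·R2: [0, 0, 196/33, 228/11, -488/11]
R4 ← R4 − (41/33)·R2: [0, 0, -182/33, -183/22, 185/22]
R4 ← R4 + (13/14)·R3: [0, 0, 0, 153/14, -459/14]
The echelon form has 4 nonzero rows, and every pivot lies in the first 4 columns, so rank(C) = rank([C|b]) = 4.
The system is consistent.
Free variables = (unknowns) − (rank) = 4 − 4 = 0.

0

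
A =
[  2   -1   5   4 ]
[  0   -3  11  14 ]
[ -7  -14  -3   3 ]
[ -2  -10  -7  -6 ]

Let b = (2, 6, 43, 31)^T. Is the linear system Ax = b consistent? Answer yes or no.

Row reduce the augmented matrix [A | b].
R3 ← R3 + (7/2)·R1: [0, -35/2, 29/2, 17, 50]
R4 ← R4 + R1: [0, -11, -2, -2, 33]
R3 ← R3 − (35/6)·R2: [0, 0, -149/3, -194/3, 15]
R4 ← R4 − (11/3)·R2: [0, 0, -127/3, -160/3, 11]
R4 ← R4 − (127/149)·R3: [0, 0, 0, 266/149, -266/149]
The echelon form has 4 nonzero rows, and every pivot lies in the first 4 columns, so rank(A) = rank([A|b]) = 4.
The system is consistent.

yes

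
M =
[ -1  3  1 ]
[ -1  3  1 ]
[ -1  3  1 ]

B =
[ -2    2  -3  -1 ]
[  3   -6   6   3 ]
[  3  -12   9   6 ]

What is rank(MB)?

First compute MB:
[[ 14, -32,  30,  16],
 [ 14, -32,  30,  16],
 [ 14, -32,  30,  16]]
Now row reduce the product.
R2 ← R2 − R1: [0, 0, 0, 0]
R3 ← R3 − R1: [0, 0, 0, 0]
1 nonzero row, so rank(MB) = 1.

1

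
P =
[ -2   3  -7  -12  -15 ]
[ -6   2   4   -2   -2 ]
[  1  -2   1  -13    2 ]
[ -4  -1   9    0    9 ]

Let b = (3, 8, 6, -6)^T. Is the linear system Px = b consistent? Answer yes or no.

Row reduce the augmented matrix [P | b].
R2 ← R2 − (3)·R1: [0, -7, 25, 34, 43, -1]
R3 ← R3 + (1/2)·R1: [0, -1/2, -5/2, -19, -11/2, 15/2]
R4 ← R4 − (2)·R1: [0, -7, 23, 24, 39, -12]
R3 ← R3 − (1/14)·R2: [0, 0, -30/7, -150/7, -60/7, 53/7]
R4 ← R4 − R2: [0, 0, -2, -10, -4, -11]
R4 ← R4 − (7/15)·R3: [0, 0, 0, 0, 0, -218/15]
The echelon form has 4 nonzero rows; the last pivot sits in the augmented column, so rank(P) = 3 but rank([P|b]) = 4.
Since the ranks differ, the system is inconsistent.

no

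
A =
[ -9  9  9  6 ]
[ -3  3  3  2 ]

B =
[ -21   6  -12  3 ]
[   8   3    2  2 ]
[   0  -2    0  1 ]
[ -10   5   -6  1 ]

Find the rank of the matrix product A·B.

1

First compute AB:
[[201, -15,  90,   6],
 [ 67,  -5,  30,   2]]
Now row reduce the product.
R2 ← R2 − (1/3)·R1: [0, 0, 0, 0]
1 nonzero row, so rank(AB) = 1.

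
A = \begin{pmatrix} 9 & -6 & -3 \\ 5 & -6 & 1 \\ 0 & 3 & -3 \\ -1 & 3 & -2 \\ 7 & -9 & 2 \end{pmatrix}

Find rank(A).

Row reduce to echelon form.
R2 ← R2 − (5/9)·R1: [0, -8/3, 8/3]
R4 ← R4 + (1/9)·R1: [0, 7/3, -7/3]
R5 ← R5 − (7/9)·R1: [0, -13/3, 13/3]
R3 ← R3 + (9/8)·R2: [0, 0, 0]
R4 ← R4 + (7/8)·R2: [0, 0, 0]
R5 ← R5 − (13/8)·R2: [0, 0, 0]
Echelon form has 2 nonzero rows, so rank(A) = 2.

2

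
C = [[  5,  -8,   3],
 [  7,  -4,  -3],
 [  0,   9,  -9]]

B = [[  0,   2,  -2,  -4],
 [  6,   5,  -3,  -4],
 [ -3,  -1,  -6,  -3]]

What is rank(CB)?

2

First compute CB:
[[-57, -33,  -4,   3],
 [-15,  -3,  16,  -3],
 [ 81,  54,  27,  -9]]
Now row reduce the product.
R2 ← R2 − (5/19)·R1: [0, 108/19, 324/19, -72/19]
R3 ← R3 + (27/19)·R1: [0, 135/19, 405/19, -90/19]
R3 ← R3 − (5/4)·R2: [0, 0, 0, 0]
2 nonzero rows, so rank(CB) = 2.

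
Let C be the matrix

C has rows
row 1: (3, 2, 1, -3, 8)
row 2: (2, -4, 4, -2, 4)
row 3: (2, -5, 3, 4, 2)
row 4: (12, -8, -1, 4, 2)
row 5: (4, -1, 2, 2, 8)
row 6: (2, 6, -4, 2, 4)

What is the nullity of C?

1

Row reduce to echelon form.
R2 ← R2 − (2/3)·R1: [0, -16/3, 10/3, 0, -4/3]
R3 ← R3 − (2/3)·R1: [0, -19/3, 7/3, 6, -10/3]
R4 ← R4 − (4)·R1: [0, -16, -5, 16, -30]
R5 ← R5 − (4/3)·R1: [0, -11/3, 2/3, 6, -8/3]
R6 ← R6 − (2/3)·R1: [0, 14/3, -14/3, 4, -4/3]
R3 ← R3 − (19/16)·R2: [0, 0, -13/8, 6, -7/4]
R4 ← R4 − (3)·R2: [0, 0, -15, 16, -26]
R5 ← R5 − (11/16)·R2: [0, 0, -13/8, 6, -7/4]
R6 ← R6 + (7/8)·R2: [0, 0, -7/4, 4, -5/2]
R4 ← R4 − (120/13)·R3: [0, 0, 0, -512/13, -128/13]
R5 ← R5 − R3: [0, 0, 0, 0, 0]
R6 ← R6 − (14/13)·R3: [0, 0, 0, -32/13, -8/13]
R6 ← R6 − (1/16)·R4: [0, 0, 0, 0, 0]
4 nonzero rows, so rank(C) = 4.
C has 5 columns; by rank–nullity, nullity = 5 − 4 = 1.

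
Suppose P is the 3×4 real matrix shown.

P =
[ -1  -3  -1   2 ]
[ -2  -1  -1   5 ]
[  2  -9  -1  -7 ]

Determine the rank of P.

Row reduce to echelon form.
R2 ← R2 − (2)·R1: [0, 5, 1, 1]
R3 ← R3 + (2)·R1: [0, -15, -3, -3]
R3 ← R3 + (3)·R2: [0, 0, 0, 0]
Echelon form has 2 nonzero rows, so rank(P) = 2.

2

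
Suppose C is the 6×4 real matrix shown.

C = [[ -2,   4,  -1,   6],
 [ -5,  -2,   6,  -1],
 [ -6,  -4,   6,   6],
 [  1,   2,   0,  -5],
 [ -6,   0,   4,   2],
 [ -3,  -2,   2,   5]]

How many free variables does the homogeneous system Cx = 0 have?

Row reduce to echelon form.
R2 ← R2 − (5/2)·R1: [0, -12, 17/2, -16]
R3 ← R3 − (3)·R1: [0, -16, 9, -12]
R4 ← R4 + (1/2)·R1: [0, 4, -1/2, -2]
R5 ← R5 − (3)·R1: [0, -12, 7, -16]
R6 ← R6 − (3/2)·R1: [0, -8, 7/2, -4]
R3 ← R3 − (4/3)·R2: [0, 0, -7/3, 28/3]
R4 ← R4 + (1/3)·R2: [0, 0, 7/3, -22/3]
R5 ← R5 − R2: [0, 0, -3/2, 0]
R6 ← R6 − (2/3)·R2: [0, 0, -13/6, 20/3]
R4 ← R4 + R3: [0, 0, 0, 2]
R5 ← R5 − (9/14)·R3: [0, 0, 0, -6]
R6 ← R6 − (13/14)·R3: [0, 0, 0, -2]
R5 ← R5 + (3)·R4: [0, 0, 0, 0]
R6 ← R6 + R4: [0, 0, 0, 0]
4 nonzero rows, so rank(C) = 4.
C has 4 columns; by rank–nullity, nullity = 4 − 4 = 0.

0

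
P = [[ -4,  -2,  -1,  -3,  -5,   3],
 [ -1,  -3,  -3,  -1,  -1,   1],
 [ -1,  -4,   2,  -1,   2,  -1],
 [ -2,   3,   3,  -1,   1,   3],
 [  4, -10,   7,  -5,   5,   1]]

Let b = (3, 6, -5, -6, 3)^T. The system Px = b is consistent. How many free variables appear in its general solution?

1

Row reduce the augmented matrix [P | b].
R2 ← R2 − (1/4)·R1: [0, -5/2, -11/4, -1/4, 1/4, 1/4, 21/4]
R3 ← R3 − (1/4)·R1: [0, -7/2, 9/4, -1/4, 13/4, -7/4, -23/4]
R4 ← R4 − (1/2)·R1: [0, 4, 7/2, 1/2, 7/2, 3/2, -15/2]
R5 ← R5 + R1: [0, -12, 6, -8, 0, 4, 6]
R3 ← R3 − (7/5)·R2: [0, 0, 61/10, 1/10, 29/10, -21/10, -131/10]
R4 ← R4 + (8/5)·R2: [0, 0, -9/10, 1/10, 39/10, 19/10, 9/10]
R5 ← R5 − (24/5)·R2: [0, 0, 96/5, -34/5, -6/5, 14/5, -96/5]
R4 ← R4 + (9/61)·R3: [0, 0, 0, 7/61, 264/61, 97/61, -63/61]
R5 ← R5 − (192/61)·R3: [0, 0, 0, -434/61, -630/61, 574/61, 1344/61]
R5 ← R5 + (62)·R4: [0, 0, 0, 0, 258, 108, -42]
The echelon form has 5 nonzero rows, and every pivot lies in the first 6 columns, so rank(P) = rank([P|b]) = 5.
The system is consistent.
Free variables = (unknowns) − (rank) = 6 − 5 = 1.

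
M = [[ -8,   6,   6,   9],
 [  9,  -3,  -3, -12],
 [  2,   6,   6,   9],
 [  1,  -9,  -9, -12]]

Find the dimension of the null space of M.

Row reduce to echelon form.
R2 ← R2 + (9/8)·R1: [0, 15/4, 15/4, -15/8]
R3 ← R3 + (1/4)·R1: [0, 15/2, 15/2, 45/4]
R4 ← R4 + (1/8)·R1: [0, -33/4, -33/4, -87/8]
R3 ← R3 − (2)·R2: [0, 0, 0, 15]
R4 ← R4 + (11/5)·R2: [0, 0, 0, -15]
R4 ← R4 + R3: [0, 0, 0, 0]
3 nonzero rows, so rank(M) = 3.
M has 4 columns; by rank–nullity, nullity = 4 − 3 = 1.

1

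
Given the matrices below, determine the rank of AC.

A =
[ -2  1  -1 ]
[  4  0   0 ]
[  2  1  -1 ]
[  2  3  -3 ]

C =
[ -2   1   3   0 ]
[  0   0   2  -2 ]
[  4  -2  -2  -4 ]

2

First compute AC:
[[  0,   0,  -2,   2],
 [ -8,   4,  12,   0],
 [ -8,   4,  10,   2],
 [-16,   8,  18,   6]]
Now row reduce the product.
Swap R1 ↔ R2
R3 ← R3 − R1: [0, 0, -2, 2]
R4 ← R4 − (2)·R1: [0, 0, -6, 6]
R3 ← R3 − R2: [0, 0, 0, 0]
R4 ← R4 − (3)·R2: [0, 0, 0, 0]
2 nonzero rows, so rank(AC) = 2.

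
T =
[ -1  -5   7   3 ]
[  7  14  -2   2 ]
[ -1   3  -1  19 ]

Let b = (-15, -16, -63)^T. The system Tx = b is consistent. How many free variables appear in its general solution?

Row reduce the augmented matrix [T | b].
R2 ← R2 + (7)·R1: [0, -21, 47, 23, -121]
R3 ← R3 − R1: [0, 8, -8, 16, -48]
R3 ← R3 + (8/21)·R2: [0, 0, 208/21, 520/21, -1976/21]
The echelon form has 3 nonzero rows, and every pivot lies in the first 4 columns, so rank(T) = rank([T|b]) = 3.
The system is consistent.
Free variables = (unknowns) − (rank) = 4 − 3 = 1.

1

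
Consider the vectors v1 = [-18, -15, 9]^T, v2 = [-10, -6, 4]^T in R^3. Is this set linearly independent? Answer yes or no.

Form the matrix with these vectors as rows and row reduce.
R2 ← R2 − (5/9)·R1: [0, 7/3, -1]
2 nonzero rows, so the 2 vectors span a space of dimension 2.
Since 2 = 2, the vectors are linearly independent.

yes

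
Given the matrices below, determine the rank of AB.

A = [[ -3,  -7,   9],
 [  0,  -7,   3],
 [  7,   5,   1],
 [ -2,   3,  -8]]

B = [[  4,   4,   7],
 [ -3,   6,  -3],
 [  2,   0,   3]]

2

First compute AB:
[[ 27, -54,  27],
 [ 27, -42,  30],
 [ 15,  58,  37],
 [-33,  10, -47]]
Now row reduce the product.
R2 ← R2 − R1: [0, 12, 3]
R3 ← R3 − (5/9)·R1: [0, 88, 22]
R4 ← R4 + (11/9)·R1: [0, -56, -14]
R3 ← R3 − (22/3)·R2: [0, 0, 0]
R4 ← R4 + (14/3)·R2: [0, 0, 0]
2 nonzero rows, so rank(AB) = 2.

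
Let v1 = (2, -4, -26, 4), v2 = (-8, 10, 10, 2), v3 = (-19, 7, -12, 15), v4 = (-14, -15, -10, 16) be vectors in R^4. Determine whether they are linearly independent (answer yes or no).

Form the matrix with these vectors as rows and row reduce.
R2 ← R2 + (4)·R1: [0, -6, -94, 18]
R3 ← R3 + (19/2)·R1: [0, -31, -259, 53]
R4 ← R4 + (7)·R1: [0, -43, -192, 44]
R3 ← R3 − (31/6)·R2: [0, 0, 680/3, -40]
R4 ← R4 − (43/6)·R2: [0, 0, 1445/3, -85]
R4 ← R4 − (17/8)·R3: [0, 0, 0, 0]
3 nonzero rows, so the 4 vectors span a space of dimension 3.
Since 3 < 4, the vectors are linearly dependent.

no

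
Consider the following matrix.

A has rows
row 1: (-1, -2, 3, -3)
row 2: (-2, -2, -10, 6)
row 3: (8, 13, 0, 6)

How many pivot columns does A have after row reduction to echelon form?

Row reduce to echelon form.
R2 ← R2 − (2)·R1: [0, 2, -16, 12]
R3 ← R3 + (8)·R1: [0, -3, 24, -18]
R3 ← R3 + (3/2)·R2: [0, 0, 0, 0]
Echelon form has 2 nonzero rows, so rank(A) = 2.
Each nonzero row contributes one pivot column: 2 pivot columns.

2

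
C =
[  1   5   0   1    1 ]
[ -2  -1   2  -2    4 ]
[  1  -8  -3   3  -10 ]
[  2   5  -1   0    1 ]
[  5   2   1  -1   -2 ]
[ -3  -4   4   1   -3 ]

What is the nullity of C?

0

Row reduce to echelon form.
R2 ← R2 + (2)·R1: [0, 9, 2, 0, 6]
R3 ← R3 − R1: [0, -13, -3, 2, -11]
R4 ← R4 − (2)·R1: [0, -5, -1, -2, -1]
R5 ← R5 − (5)·R1: [0, -23, 1, -6, -7]
R6 ← R6 + (3)·R1: [0, 11, 4, 4, 0]
R3 ← R3 + (13/9)·R2: [0, 0, -1/9, 2, -7/3]
R4 ← R4 + (5/9)·R2: [0, 0, 1/9, -2, 7/3]
R5 ← R5 + (23/9)·R2: [0, 0, 55/9, -6, 25/3]
R6 ← R6 − (11/9)·R2: [0, 0, 14/9, 4, -22/3]
R4 ← R4 + R3: [0, 0, 0, 0, 0]
R5 ← R5 + (55)·R3: [0, 0, 0, 104, -120]
R6 ← R6 + (14)·R3: [0, 0, 0, 32, -40]
Swap R4 ↔ R5
R6 ← R6 − (4/13)·R4: [0, 0, 0, 0, -40/13]
Swap R5 ↔ R6
5 nonzero rows, so rank(C) = 5.
C has 5 columns; by rank–nullity, nullity = 5 − 5 = 0.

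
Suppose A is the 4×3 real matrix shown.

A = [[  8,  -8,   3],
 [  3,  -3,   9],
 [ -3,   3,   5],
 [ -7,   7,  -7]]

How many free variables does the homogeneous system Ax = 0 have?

1

Row reduce to echelon form.
R2 ← R2 − (3/8)·R1: [0, 0, 63/8]
R3 ← R3 + (3/8)·R1: [0, 0, 49/8]
R4 ← R4 + (7/8)·R1: [0, 0, -35/8]
R3 ← R3 − (7/9)·R2: [0, 0, 0]
R4 ← R4 + (5/9)·R2: [0, 0, 0]
2 nonzero rows, so rank(A) = 2.
A has 3 columns; by rank–nullity, nullity = 3 − 2 = 1.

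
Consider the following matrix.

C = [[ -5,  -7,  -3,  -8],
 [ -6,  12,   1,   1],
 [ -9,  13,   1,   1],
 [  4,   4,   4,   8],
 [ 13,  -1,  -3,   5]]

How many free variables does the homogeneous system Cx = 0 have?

Row reduce to echelon form.
R2 ← R2 − (6/5)·R1: [0, 102/5, 23/5, 53/5]
R3 ← R3 − (9/5)·R1: [0, 128/5, 32/5, 77/5]
R4 ← R4 + (4/5)·R1: [0, -8/5, 8/5, 8/5]
R5 ← R5 + (13/5)·R1: [0, -96/5, -54/5, -79/5]
R3 ← R3 − (64/51)·R2: [0, 0, 32/51, 107/51]
R4 ← R4 + (4/51)·R2: [0, 0, 100/51, 124/51]
R5 ← R5 + (16/17)·R2: [0, 0, -110/17, -99/17]
R4 ← R4 − (25/8)·R3: [0, 0, 0, -33/8]
R5 ← R5 + (165/16)·R3: [0, 0, 0, 253/16]
R5 ← R5 + (23/6)·R4: [0, 0, 0, 0]
4 nonzero rows, so rank(C) = 4.
C has 4 columns; by rank–nullity, nullity = 4 − 4 = 0.

0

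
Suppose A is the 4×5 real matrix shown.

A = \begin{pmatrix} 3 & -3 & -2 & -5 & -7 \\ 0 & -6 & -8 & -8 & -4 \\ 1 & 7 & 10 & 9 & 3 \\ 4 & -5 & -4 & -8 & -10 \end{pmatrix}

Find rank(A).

2

Row reduce to echelon form.
R3 ← R3 − (1/3)·R1: [0, 8, 32/3, 32/3, 16/3]
R4 ← R4 − (4/3)·R1: [0, -1, -4/3, -4/3, -2/3]
R3 ← R3 + (4/3)·R2: [0, 0, 0, 0, 0]
R4 ← R4 − (1/6)·R2: [0, 0, 0, 0, 0]
Echelon form has 2 nonzero rows, so rank(A) = 2.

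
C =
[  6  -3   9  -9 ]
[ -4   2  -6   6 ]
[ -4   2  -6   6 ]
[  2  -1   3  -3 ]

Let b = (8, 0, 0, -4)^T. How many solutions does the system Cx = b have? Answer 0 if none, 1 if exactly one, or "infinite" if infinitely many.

0

Row reduce the augmented matrix [C | b].
R2 ← R2 + (2/3)·R1: [0, 0, 0, 0, 16/3]
R3 ← R3 + (2/3)·R1: [0, 0, 0, 0, 16/3]
R4 ← R4 − (1/3)·R1: [0, 0, 0, 0, -20/3]
R3 ← R3 − R2: [0, 0, 0, 0, 0]
R4 ← R4 + (5/4)·R2: [0, 0, 0, 0, 0]
The echelon form has 2 nonzero rows; the last pivot sits in the augmented column, so rank(C) = 1 but rank([C|b]) = 2.
Since the ranks differ, the system is inconsistent.
It has no solutions.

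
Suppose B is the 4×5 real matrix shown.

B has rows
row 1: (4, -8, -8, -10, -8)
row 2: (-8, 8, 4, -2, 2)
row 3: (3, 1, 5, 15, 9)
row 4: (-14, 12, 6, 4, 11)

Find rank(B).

Row reduce to echelon form.
R2 ← R2 + (2)·R1: [0, -8, -12, -22, -14]
R3 ← R3 − (3/4)·R1: [0, 7, 11, 45/2, 15]
R4 ← R4 + (7/2)·R1: [0, -16, -22, -31, -17]
R3 ← R3 + (7/8)·R2: [0, 0, 1/2, 13/4, 11/4]
R4 ← R4 − (2)·R2: [0, 0, 2, 13, 11]
R4 ← R4 − (4)·R3: [0, 0, 0, 0, 0]
Echelon form has 3 nonzero rows, so rank(B) = 3.

3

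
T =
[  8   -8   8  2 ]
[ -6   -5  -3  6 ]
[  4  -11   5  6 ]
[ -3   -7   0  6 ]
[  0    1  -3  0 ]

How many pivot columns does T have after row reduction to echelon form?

3

Row reduce to echelon form.
R2 ← R2 + (3/4)·R1: [0, -11, 3, 15/2]
R3 ← R3 − (1/2)·R1: [0, -7, 1, 5]
R4 ← R4 + (3/8)·R1: [0, -10, 3, 27/4]
R3 ← R3 − (7/11)·R2: [0, 0, -10/11, 5/22]
R4 ← R4 − (10/11)·R2: [0, 0, 3/11, -3/44]
R5 ← R5 + (1/11)·R2: [0, 0, -30/11, 15/22]
R4 ← R4 + (3/10)·R3: [0, 0, 0, 0]
R5 ← R5 − (3)·R3: [0, 0, 0, 0]
Echelon form has 3 nonzero rows, so rank(T) = 3.
Each nonzero row contributes one pivot column: 3 pivot columns.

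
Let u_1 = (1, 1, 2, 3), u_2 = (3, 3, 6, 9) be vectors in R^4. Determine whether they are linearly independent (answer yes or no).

Form the matrix with these vectors as rows and row reduce.
R2 ← R2 − (3)·R1: [0, 0, 0, 0]
1 nonzero row, so the 2 vectors span a space of dimension 1.
Since 1 < 2, the vectors are linearly dependent.

no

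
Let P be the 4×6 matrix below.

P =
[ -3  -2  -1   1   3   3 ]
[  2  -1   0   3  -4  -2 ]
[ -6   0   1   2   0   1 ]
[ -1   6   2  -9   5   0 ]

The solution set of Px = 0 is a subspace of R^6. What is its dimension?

2

Row reduce to echelon form.
R2 ← R2 + (2/3)·R1: [0, -7/3, -2/3, 11/3, -2, 0]
R3 ← R3 − (2)·R1: [0, 4, 3, 0, -6, -5]
R4 ← R4 − (1/3)·R1: [0, 20/3, 7/3, -28/3, 4, -1]
R3 ← R3 + (12/7)·R2: [0, 0, 13/7, 44/7, -66/7, -5]
R4 ← R4 + (20/7)·R2: [0, 0, 3/7, 8/7, -12/7, -1]
R4 ← R4 − (3/13)·R3: [0, 0, 0, -4/13, 6/13, 2/13]
4 nonzero rows, so rank(P) = 4.
P has 6 columns; by rank–nullity, nullity = 6 − 4 = 2.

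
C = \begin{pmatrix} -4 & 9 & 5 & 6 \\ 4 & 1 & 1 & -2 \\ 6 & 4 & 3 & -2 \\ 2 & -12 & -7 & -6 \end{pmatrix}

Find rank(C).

2

Row reduce to echelon form.
R2 ← R2 + R1: [0, 10, 6, 4]
R3 ← R3 + (3/2)·R1: [0, 35/2, 21/2, 7]
R4 ← R4 + (1/2)·R1: [0, -15/2, -9/2, -3]
R3 ← R3 − (7/4)·R2: [0, 0, 0, 0]
R4 ← R4 + (3/4)·R2: [0, 0, 0, 0]
Echelon form has 2 nonzero rows, so rank(C) = 2.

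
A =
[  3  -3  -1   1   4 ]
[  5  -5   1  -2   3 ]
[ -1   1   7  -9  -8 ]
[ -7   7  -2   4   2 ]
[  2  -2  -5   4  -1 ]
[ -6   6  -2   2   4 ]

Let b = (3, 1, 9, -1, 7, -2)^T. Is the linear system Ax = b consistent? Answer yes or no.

no

Row reduce the augmented matrix [A | b].
R2 ← R2 − (5/3)·R1: [0, 0, 8/3, -11/3, -11/3, -4]
R3 ← R3 + (1/3)·R1: [0, 0, 20/3, -26/3, -20/3, 10]
R4 ← R4 + (7/3)·R1: [0, 0, -13/3, 19/3, 34/3, 6]
R5 ← R5 − (2/3)·R1: [0, 0, -13/3, 10/3, -11/3, 5]
R6 ← R6 + (2)·R1: [0, 0, -4, 4, 12, 4]
R3 ← R3 − (5/2)·R2: [0, 0, 0, 1/2, 5/2, 20]
R4 ← R4 + (13/8)·R2: [0, 0, 0, 3/8, 43/8, -1/2]
R5 ← R5 + (13/8)·R2: [0, 0, 0, -21/8, -77/8, -3/2]
R6 ← R6 + (3/2)·R2: [0, 0, 0, -3/2, 13/2, -2]
R4 ← R4 − (3/4)·R3: [0, 0, 0, 0, 7/2, -31/2]
R5 ← R5 + (21/4)·R3: [0, 0, 0, 0, 7/2, 207/2]
R6 ← R6 + (3)·R3: [0, 0, 0, 0, 14, 58]
R5 ← R5 − R4: [0, 0, 0, 0, 0, 119]
R6 ← R6 − (4)·R4: [0, 0, 0, 0, 0, 120]
R6 ← R6 − (120/119)·R5: [0, 0, 0, 0, 0, 0]
The echelon form has 5 nonzero rows; the last pivot sits in the augmented column, so rank(A) = 4 but rank([A|b]) = 5.
Since the ranks differ, the system is inconsistent.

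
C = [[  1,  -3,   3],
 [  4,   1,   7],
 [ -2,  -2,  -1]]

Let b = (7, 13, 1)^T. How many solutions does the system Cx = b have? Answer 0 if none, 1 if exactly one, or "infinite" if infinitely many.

Row reduce the augmented matrix [C | b].
R2 ← R2 − (4)·R1: [0, 13, -5, -15]
R3 ← R3 + (2)·R1: [0, -8, 5, 15]
R3 ← R3 + (8/13)·R2: [0, 0, 25/13, 75/13]
The echelon form has 3 nonzero rows, and every pivot lies in the first 3 columns, so rank(C) = rank([C|b]) = 3.
The system is consistent.
rank = 3 = number of unknowns, so the solution is unique.

1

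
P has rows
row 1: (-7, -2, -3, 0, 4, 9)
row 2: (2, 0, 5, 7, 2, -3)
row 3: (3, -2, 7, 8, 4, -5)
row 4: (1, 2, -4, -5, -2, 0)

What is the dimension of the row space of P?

Row reduce to echelon form.
R2 ← R2 + (2/7)·R1: [0, -4/7, 29/7, 7, 22/7, -3/7]
R3 ← R3 + (3/7)·R1: [0, -20/7, 40/7, 8, 40/7, -8/7]
R4 ← R4 + (1/7)·R1: [0, 12/7, -31/7, -5, -10/7, 9/7]
R3 ← R3 − (5)·R2: [0, 0, -15, -27, -10, 1]
R4 ← R4 + (3)·R2: [0, 0, 8, 16, 8, 0]
R4 ← R4 + (8/15)·R3: [0, 0, 0, 8/5, 8/3, 8/15]
Echelon form has 4 nonzero rows, so rank(P) = 4.
The row space has dimension equal to the rank: 4.

4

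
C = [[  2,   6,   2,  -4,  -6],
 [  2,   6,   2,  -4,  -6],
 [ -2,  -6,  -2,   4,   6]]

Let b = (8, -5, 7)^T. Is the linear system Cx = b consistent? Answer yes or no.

no

Row reduce the augmented matrix [C | b].
R2 ← R2 − R1: [0, 0, 0, 0, 0, -13]
R3 ← R3 + R1: [0, 0, 0, 0, 0, 15]
R3 ← R3 + (15/13)·R2: [0, 0, 0, 0, 0, 0]
The echelon form has 2 nonzero rows; the last pivot sits in the augmented column, so rank(C) = 1 but rank([C|b]) = 2.
Since the ranks differ, the system is inconsistent.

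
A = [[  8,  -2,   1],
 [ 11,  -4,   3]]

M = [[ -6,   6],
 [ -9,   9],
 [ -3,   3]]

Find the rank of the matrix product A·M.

1

First compute AM:
[[-33,  33],
 [-39,  39]]
Now row reduce the product.
R2 ← R2 − (13/11)·R1: [0, 0]
1 nonzero row, so rank(AM) = 1.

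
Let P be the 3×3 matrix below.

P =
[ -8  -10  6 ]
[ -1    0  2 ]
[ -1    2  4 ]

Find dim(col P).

2

Row reduce to echelon form.
R2 ← R2 − (1/8)·R1: [0, 5/4, 5/4]
R3 ← R3 − (1/8)·R1: [0, 13/4, 13/4]
R3 ← R3 − (13/5)·R2: [0, 0, 0]
Echelon form has 2 nonzero rows, so rank(P) = 2.
The column space has dimension equal to the rank: 2.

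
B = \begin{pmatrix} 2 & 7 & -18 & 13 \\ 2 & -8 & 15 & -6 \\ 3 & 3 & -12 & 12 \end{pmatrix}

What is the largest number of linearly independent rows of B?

Row reduce to echelon form.
R2 ← R2 − R1: [0, -15, 33, -19]
R3 ← R3 − (3/2)·R1: [0, -15/2, 15, -15/2]
R3 ← R3 − (1/2)·R2: [0, 0, -3/2, 2]
Echelon form has 3 nonzero rows, so rank(B) = 3.
The rank gives the maximum number of linearly independent rows: 3.

3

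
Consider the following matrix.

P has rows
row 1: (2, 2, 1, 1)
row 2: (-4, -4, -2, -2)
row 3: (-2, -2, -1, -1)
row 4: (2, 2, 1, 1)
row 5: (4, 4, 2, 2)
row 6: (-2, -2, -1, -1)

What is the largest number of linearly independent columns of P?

1

Row reduce to echelon form.
R2 ← R2 + (2)·R1: [0, 0, 0, 0]
R3 ← R3 + R1: [0, 0, 0, 0]
R4 ← R4 − R1: [0, 0, 0, 0]
R5 ← R5 − (2)·R1: [0, 0, 0, 0]
R6 ← R6 + R1: [0, 0, 0, 0]
Echelon form has 1 nonzero row, so rank(P) = 1.
The rank gives the maximum number of linearly independent columns: 1.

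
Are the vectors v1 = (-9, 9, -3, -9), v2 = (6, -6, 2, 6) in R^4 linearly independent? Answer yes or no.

no

Form the matrix with these vectors as rows and row reduce.
R2 ← R2 + (2/3)·R1: [0, 0, 0, 0]
1 nonzero row, so the 2 vectors span a space of dimension 1.
Since 1 < 2, the vectors are linearly dependent.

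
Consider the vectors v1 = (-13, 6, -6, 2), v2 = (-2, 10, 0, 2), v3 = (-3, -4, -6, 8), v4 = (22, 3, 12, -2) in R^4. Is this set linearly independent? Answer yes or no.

Form the matrix with these vectors as rows and row reduce.
R2 ← R2 − (2/13)·R1: [0, 118/13, 12/13, 22/13]
R3 ← R3 − (3/13)·R1: [0, -70/13, -60/13, 98/13]
R4 ← R4 + (22/13)·R1: [0, 171/13, 24/13, 18/13]
R3 ← R3 + (35/59)·R2: [0, 0, -240/59, 504/59]
R4 ← R4 − (171/118)·R2: [0, 0, 30/59, -63/59]
R4 ← R4 + (1/8)·R3: [0, 0, 0, 0]
3 nonzero rows, so the 4 vectors span a space of dimension 3.
Since 3 < 4, the vectors are linearly dependent.

no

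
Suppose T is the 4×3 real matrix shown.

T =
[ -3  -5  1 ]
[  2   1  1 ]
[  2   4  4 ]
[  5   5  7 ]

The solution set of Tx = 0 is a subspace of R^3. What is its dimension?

0

Row reduce to echelon form.
R2 ← R2 + (2/3)·R1: [0, -7/3, 5/3]
R3 ← R3 + (2/3)·R1: [0, 2/3, 14/3]
R4 ← R4 + (5/3)·R1: [0, -10/3, 26/3]
R3 ← R3 + (2/7)·R2: [0, 0, 36/7]
R4 ← R4 − (10/7)·R2: [0, 0, 44/7]
R4 ← R4 − (11/9)·R3: [0, 0, 0]
3 nonzero rows, so rank(T) = 3.
T has 3 columns; by rank–nullity, nullity = 3 − 3 = 0.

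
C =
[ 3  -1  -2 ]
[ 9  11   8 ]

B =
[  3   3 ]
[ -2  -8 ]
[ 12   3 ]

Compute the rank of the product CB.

First compute CB:
[[-13,  11],
 [101, -37]]
Now row reduce the product.
R2 ← R2 + (101/13)·R1: [0, 630/13]
2 nonzero rows, so rank(CB) = 2.

2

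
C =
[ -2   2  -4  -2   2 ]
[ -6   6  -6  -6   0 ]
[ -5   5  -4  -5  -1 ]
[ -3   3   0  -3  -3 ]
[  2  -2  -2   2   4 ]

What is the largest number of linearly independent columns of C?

Row reduce to echelon form.
R2 ← R2 − (3)·R1: [0, 0, 6, 0, -6]
R3 ← R3 − (5/2)·R1: [0, 0, 6, 0, -6]
R4 ← R4 − (3/2)·R1: [0, 0, 6, 0, -6]
R5 ← R5 + R1: [0, 0, -6, 0, 6]
R3 ← R3 − R2: [0, 0, 0, 0, 0]
R4 ← R4 − R2: [0, 0, 0, 0, 0]
R5 ← R5 + R2: [0, 0, 0, 0, 0]
Echelon form has 2 nonzero rows, so rank(C) = 2.
The rank gives the maximum number of linearly independent columns: 2.

2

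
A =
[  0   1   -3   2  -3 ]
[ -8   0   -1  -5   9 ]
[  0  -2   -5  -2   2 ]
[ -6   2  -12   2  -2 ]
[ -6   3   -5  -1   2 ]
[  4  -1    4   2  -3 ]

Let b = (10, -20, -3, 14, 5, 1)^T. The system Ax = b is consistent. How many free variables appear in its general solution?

Row reduce the augmented matrix [A | b].
Swap R1 ↔ R2
R4 ← R4 − (3/4)·R1: [0, 2, -45/4, 23/4, -35/4, 29]
R5 ← R5 − (3/4)·R1: [0, 3, -17/4, 11/4, -19/4, 20]
R6 ← R6 + (1/2)·R1: [0, -1, 7/2, -1/2, 3/2, -9]
R3 ← R3 + (2)·R2: [0, 0, -11, 2, -4, 17]
R4 ← R4 − (2)·R2: [0, 0, -21/4, 7/4, -11/4, 9]
R5 ← R5 − (3)·R2: [0, 0, 19/4, -13/4, 17/4, -10]
R6 ← R6 + R2: [0, 0, 1/2, 3/2, -3/2, 1]
R4 ← R4 − (21/44)·R3: [0, 0, 0, 35/44, -37/44, 39/44]
R5 ← R5 + (19/44)·R3: [0, 0, 0, -105/44, 111/44, -117/44]
R6 ← R6 + (1/22)·R3: [0, 0, 0, 35/22, -37/22, 39/22]
R5 ← R5 + (3)·R4: [0, 0, 0, 0, 0, 0]
R6 ← R6 − (2)·R4: [0, 0, 0, 0, 0, 0]
The echelon form has 4 nonzero rows, and every pivot lies in the first 5 columns, so rank(A) = rank([A|b]) = 4.
The system is consistent.
Free variables = (unknowns) − (rank) = 5 − 4 = 1.

1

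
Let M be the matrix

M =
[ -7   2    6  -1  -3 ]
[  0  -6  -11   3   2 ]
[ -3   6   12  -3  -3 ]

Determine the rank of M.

Row reduce to echelon form.
R3 ← R3 − (3/7)·R1: [0, 36/7, 66/7, -18/7, -12/7]
R3 ← R3 + (6/7)·R2: [0, 0, 0, 0, 0]
Echelon form has 2 nonzero rows, so rank(M) = 2.

2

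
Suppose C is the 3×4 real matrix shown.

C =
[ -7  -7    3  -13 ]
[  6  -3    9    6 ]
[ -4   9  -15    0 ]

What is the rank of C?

Row reduce to echelon form.
R2 ← R2 + (6/7)·R1: [0, -9, 81/7, -36/7]
R3 ← R3 − (4/7)·R1: [0, 13, -117/7, 52/7]
R3 ← R3 + (13/9)·R2: [0, 0, 0, 0]
Echelon form has 2 nonzero rows, so rank(C) = 2.

2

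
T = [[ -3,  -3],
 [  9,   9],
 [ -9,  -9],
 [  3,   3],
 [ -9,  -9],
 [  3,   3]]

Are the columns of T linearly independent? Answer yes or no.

Row reduce T to echelon form.
R2 ← R2 + (3)·R1: [0, 0]
R3 ← R3 − (3)·R1: [0, 0]
R4 ← R4 + R1: [0, 0]
R5 ← R5 − (3)·R1: [0, 0]
R6 ← R6 + R1: [0, 0]
1 pivot among 2 columns.
Only 1 < 2 pivot columns, so the columns are linearly dependent.

no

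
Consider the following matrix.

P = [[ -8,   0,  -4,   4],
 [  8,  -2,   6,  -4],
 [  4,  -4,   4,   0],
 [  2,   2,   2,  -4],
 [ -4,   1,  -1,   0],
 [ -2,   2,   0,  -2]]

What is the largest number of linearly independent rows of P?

3

Row reduce to echelon form.
R2 ← R2 + R1: [0, -2, 2, 0]
R3 ← R3 + (1/2)·R1: [0, -4, 2, 2]
R4 ← R4 + (1/4)·R1: [0, 2, 1, -3]
R5 ← R5 − (1/2)·R1: [0, 1, 1, -2]
R6 ← R6 − (1/4)·R1: [0, 2, 1, -3]
R3 ← R3 − (2)·R2: [0, 0, -2, 2]
R4 ← R4 + R2: [0, 0, 3, -3]
R5 ← R5 + (1/2)·R2: [0, 0, 2, -2]
R6 ← R6 + R2: [0, 0, 3, -3]
R4 ← R4 + (3/2)·R3: [0, 0, 0, 0]
R5 ← R5 + R3: [0, 0, 0, 0]
R6 ← R6 + (3/2)·R3: [0, 0, 0, 0]
Echelon form has 3 nonzero rows, so rank(P) = 3.
The rank gives the maximum number of linearly independent rows: 3.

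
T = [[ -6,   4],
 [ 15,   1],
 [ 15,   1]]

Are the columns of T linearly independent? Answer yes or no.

yes

Row reduce T to echelon form.
R2 ← R2 + (5/2)·R1: [0, 11]
R3 ← R3 + (5/2)·R1: [0, 11]
R3 ← R3 − R2: [0, 0]
2 pivots among 2 columns.
Every column is a pivot column, so the columns are linearly independent.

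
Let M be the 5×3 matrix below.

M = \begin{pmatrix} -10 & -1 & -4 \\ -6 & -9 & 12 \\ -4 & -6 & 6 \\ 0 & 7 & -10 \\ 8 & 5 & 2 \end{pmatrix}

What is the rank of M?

3

Row reduce to echelon form.
R2 ← R2 − (3/5)·R1: [0, -42/5, 72/5]
R3 ← R3 − (2/5)·R1: [0, -28/5, 38/5]
R5 ← R5 + (4/5)·R1: [0, 21/5, -6/5]
R3 ← R3 − (2/3)·R2: [0, 0, -2]
R4 ← R4 + (5/6)·R2: [0, 0, 2]
R5 ← R5 + (1/2)·R2: [0, 0, 6]
R4 ← R4 + R3: [0, 0, 0]
R5 ← R5 + (3)·R3: [0, 0, 0]
Echelon form has 3 nonzero rows, so rank(M) = 3.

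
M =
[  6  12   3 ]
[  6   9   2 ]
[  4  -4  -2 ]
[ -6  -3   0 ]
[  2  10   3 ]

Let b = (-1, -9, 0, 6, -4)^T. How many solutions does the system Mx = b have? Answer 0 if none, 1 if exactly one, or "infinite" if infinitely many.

0

Row reduce the augmented matrix [M | b].
R2 ← R2 − R1: [0, -3, -1, -8]
R3 ← R3 − (2/3)·R1: [0, -12, -4, 2/3]
R4 ← R4 + R1: [0, 9, 3, 5]
R5 ← R5 − (1/3)·R1: [0, 6, 2, -11/3]
R3 ← R3 − (4)·R2: [0, 0, 0, 98/3]
R4 ← R4 + (3)·R2: [0, 0, 0, -19]
R5 ← R5 + (2)·R2: [0, 0, 0, -59/3]
R4 ← R4 + (57/98)·R3: [0, 0, 0, 0]
R5 ← R5 + (59/98)·R3: [0, 0, 0, 0]
The echelon form has 3 nonzero rows; the last pivot sits in the augmented column, so rank(M) = 2 but rank([M|b]) = 3.
Since the ranks differ, the system is inconsistent.
It has no solutions.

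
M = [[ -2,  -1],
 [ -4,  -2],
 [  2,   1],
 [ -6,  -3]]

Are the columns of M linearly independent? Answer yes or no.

Row reduce M to echelon form.
R2 ← R2 − (2)·R1: [0, 0]
R3 ← R3 + R1: [0, 0]
R4 ← R4 − (3)·R1: [0, 0]
1 pivot among 2 columns.
Only 1 < 2 pivot columns, so the columns are linearly dependent.

no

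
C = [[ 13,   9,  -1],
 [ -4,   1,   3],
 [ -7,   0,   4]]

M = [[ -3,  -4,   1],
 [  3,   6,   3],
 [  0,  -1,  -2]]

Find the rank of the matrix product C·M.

2

First compute CM:
[[-12,   3,  42],
 [ 15,  19,  -7],
 [ 21,  24, -15]]
Now row reduce the product.
R2 ← R2 + (5/4)·R1: [0, 91/4, 91/2]
R3 ← R3 + (7/4)·R1: [0, 117/4, 117/2]
R3 ← R3 − (9/7)·R2: [0, 0, 0]
2 nonzero rows, so rank(CM) = 2.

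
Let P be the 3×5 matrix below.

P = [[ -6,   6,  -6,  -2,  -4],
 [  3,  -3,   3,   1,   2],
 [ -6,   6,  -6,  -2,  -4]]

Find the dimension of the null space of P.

4

Row reduce to echelon form.
R2 ← R2 + (1/2)·R1: [0, 0, 0, 0, 0]
R3 ← R3 − R1: [0, 0, 0, 0, 0]
1 nonzero row, so rank(P) = 1.
P has 5 columns; by rank–nullity, nullity = 5 − 1 = 4.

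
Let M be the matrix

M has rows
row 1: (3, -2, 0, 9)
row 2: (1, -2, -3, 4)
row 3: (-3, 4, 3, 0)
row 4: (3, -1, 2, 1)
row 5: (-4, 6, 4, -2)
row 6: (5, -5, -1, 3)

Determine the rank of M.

Row reduce to echelon form.
R2 ← R2 − (1/3)·R1: [0, -4/3, -3, 1]
R3 ← R3 + R1: [0, 2, 3, 9]
R4 ← R4 − R1: [0, 1, 2, -8]
R5 ← R5 + (4/3)·R1: [0, 10/3, 4, 10]
R6 ← R6 − (5/3)·R1: [0, -5/3, -1, -12]
R3 ← R3 + (3/2)·R2: [0, 0, -3/2, 21/2]
R4 ← R4 + (3/4)·R2: [0, 0, -1/4, -29/4]
R5 ← R5 + (5/2)·R2: [0, 0, -7/2, 25/2]
R6 ← R6 − (5/4)·R2: [0, 0, 11/4, -53/4]
R4 ← R4 − (1/6)·R3: [0, 0, 0, -9]
R5 ← R5 − (7/3)·R3: [0, 0, 0, -12]
R6 ← R6 + (11/6)·R3: [0, 0, 0, 6]
R5 ← R5 − (4/3)·R4: [0, 0, 0, 0]
R6 ← R6 + (2/3)·R4: [0, 0, 0, 0]
Echelon form has 4 nonzero rows, so rank(M) = 4.

4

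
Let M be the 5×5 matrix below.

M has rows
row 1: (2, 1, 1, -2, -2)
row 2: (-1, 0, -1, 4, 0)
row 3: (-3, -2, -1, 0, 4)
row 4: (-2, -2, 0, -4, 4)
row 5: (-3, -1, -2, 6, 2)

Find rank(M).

2

Row reduce to echelon form.
R2 ← R2 + (1/2)·R1: [0, 1/2, -1/2, 3, -1]
R3 ← R3 + (3/2)·R1: [0, -1/2, 1/2, -3, 1]
R4 ← R4 + R1: [0, -1, 1, -6, 2]
R5 ← R5 + (3/2)·R1: [0, 1/2, -1/2, 3, -1]
R3 ← R3 + R2: [0, 0, 0, 0, 0]
R4 ← R4 + (2)·R2: [0, 0, 0, 0, 0]
R5 ← R5 − R2: [0, 0, 0, 0, 0]
Echelon form has 2 nonzero rows, so rank(M) = 2.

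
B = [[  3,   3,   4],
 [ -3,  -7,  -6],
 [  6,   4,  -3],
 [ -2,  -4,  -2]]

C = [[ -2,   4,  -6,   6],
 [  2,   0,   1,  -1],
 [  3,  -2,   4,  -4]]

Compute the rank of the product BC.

2

First compute BC:
[[ 12,   4,   1,  -1],
 [-26,   0, -13,  13],
 [-13,  30, -44,  44],
 [-10,  -4,   0,   0]]
Now row reduce the product.
R2 ← R2 + (13/6)·R1: [0, 26/3, -65/6, 65/6]
R3 ← R3 + (13/12)·R1: [0, 103/3, -515/12, 515/12]
R4 ← R4 + (5/6)·R1: [0, -2/3, 5/6, -5/6]
R3 ← R3 − (103/26)·R2: [0, 0, 0, 0]
R4 ← R4 + (1/13)·R2: [0, 0, 0, 0]
2 nonzero rows, so rank(BC) = 2.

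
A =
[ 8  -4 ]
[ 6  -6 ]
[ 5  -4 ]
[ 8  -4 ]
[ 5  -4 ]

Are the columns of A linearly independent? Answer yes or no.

Row reduce A to echelon form.
R2 ← R2 − (3/4)·R1: [0, -3]
R3 ← R3 − (5/8)·R1: [0, -3/2]
R4 ← R4 − R1: [0, 0]
R5 ← R5 − (5/8)·R1: [0, -3/2]
R3 ← R3 − (1/2)·R2: [0, 0]
R5 ← R5 − (1/2)·R2: [0, 0]
2 pivots among 2 columns.
Every column is a pivot column, so the columns are linearly independent.

yes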